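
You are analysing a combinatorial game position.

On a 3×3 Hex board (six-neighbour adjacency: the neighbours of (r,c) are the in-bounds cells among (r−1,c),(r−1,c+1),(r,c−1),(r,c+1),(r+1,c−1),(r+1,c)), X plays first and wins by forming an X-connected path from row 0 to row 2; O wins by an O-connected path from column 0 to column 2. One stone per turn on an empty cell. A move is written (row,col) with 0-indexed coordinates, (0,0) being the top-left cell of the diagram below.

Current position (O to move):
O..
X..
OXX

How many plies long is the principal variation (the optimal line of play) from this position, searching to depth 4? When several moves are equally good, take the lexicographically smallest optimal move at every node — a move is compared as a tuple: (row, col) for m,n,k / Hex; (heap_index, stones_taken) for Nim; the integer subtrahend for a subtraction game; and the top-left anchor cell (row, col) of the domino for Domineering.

PV length from [O../X../OXX]: 3 plies

p1 O@[O../X../OXX]: (0,1)[OO./X../OXX]-1 (0,2)[O.O/X../OXX]+1* (1,1)[O../XO./OXX]+1 (1,2)[O../X.O/OXX]-1
p2 X@[O.O/X../OXX]: (0,1)[OXO/X../OXX]-1* (1,1)[O.O/XX./OXX]-1 (1,2)[O.O/X.X/OXX]-1
p3 O@[OXO/X../OXX]: (1,1)[OXO/XO./OXX]+1* (1,2)[OXO/X.O/OXX]-1
p4 X@[OXO/XO./OXX] terminal -1; root [O../X../OXX] d4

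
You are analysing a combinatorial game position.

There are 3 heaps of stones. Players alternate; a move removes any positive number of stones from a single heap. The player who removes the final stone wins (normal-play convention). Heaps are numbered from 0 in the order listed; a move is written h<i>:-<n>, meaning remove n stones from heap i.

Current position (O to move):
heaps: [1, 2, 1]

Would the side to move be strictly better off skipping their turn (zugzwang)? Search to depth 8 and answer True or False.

[(1,2,1)] O move#1: h0:-1:-1/(0,2,1), h1:-1:-1/(1,1,1), h1:-2:+1/(1,0,1)*, h2:-1:-1/(1,2,0)
[(1,0,1)] X move#2: h0:-1:-1/(0,0,1)*, h2:-1:-1/(1,0,0)
[(0,0,1)] O move#3: h2:-1:+1/(0,0,0)*
[(0,0,0)] end (terminal -1, X#4); searched (1,2,1) to 8
suppose O passes — search the same position with X to move:
pass> [(1,2,1)] X move#1: h0:-1:-1/(0,2,1), h1:-1:-1/(1,1,1), h1:-2:+1/(1,0,1)*, h2:-1:-1/(1,2,0)
pass> [(1,0,1)] O move#2: h0:-1:-1/(0,0,1)*, h2:-1:-1/(1,0,0)
pass> [(0,0,1)] X move#3: h2:-1:+1/(0,0,0)*
pass> [(0,0,0)] end (terminal -1, O#4); searched (1,2,1) to 8
for O: play +1, pass -1

zugzwang((1,2,1), O) = False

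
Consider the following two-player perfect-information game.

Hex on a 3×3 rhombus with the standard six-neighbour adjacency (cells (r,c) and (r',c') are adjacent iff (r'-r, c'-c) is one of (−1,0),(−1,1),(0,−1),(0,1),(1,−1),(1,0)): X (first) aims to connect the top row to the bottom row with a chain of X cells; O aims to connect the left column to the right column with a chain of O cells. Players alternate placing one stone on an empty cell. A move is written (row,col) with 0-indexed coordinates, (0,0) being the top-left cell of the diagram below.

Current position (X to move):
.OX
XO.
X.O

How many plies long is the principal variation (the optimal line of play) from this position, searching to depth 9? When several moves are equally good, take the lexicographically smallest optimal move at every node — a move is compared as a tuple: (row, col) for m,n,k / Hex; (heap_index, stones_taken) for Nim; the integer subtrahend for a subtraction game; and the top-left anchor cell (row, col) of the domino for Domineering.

ply 1, X at .OX/XO./X.O | (0,0)=+1→XOX/XO./X.O*; (1,2)=+1→.OX/XOX/X.O; (2,1)=+1→.OX/XO./XXO
ply 2: XOX/XO./X.O is terminal -1 (O); from .OX/XO./X.O depth 9

PV length from [.OX/XO./X.O]: 1 ply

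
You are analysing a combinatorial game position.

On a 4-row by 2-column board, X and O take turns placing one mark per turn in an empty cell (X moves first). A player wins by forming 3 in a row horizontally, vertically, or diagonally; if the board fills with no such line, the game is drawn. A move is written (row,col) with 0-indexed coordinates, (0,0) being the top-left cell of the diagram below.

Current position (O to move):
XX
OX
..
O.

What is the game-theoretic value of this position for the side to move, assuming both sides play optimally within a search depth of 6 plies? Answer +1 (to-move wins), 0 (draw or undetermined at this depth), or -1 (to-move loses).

value(XX/OX/../O., O) = +1

p1 O@[XX/OX/../O.]: (2,0)[XX/OX/O./O.]+1* (2,1)[XX/OX/.O/O.]+0 (3,1)[XX/OX/../OO]-1
p2 X@[XX/OX/O./O.] terminal -1; root [XX/OX/../O.] d6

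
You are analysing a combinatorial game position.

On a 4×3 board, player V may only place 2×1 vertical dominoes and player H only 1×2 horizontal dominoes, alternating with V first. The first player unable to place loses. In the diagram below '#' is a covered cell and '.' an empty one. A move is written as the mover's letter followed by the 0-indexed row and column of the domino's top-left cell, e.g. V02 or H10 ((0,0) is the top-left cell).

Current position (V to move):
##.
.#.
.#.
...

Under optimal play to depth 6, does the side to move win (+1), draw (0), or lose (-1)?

p1 V@[##./.#./.#./...]: V02[###/.##/.#./...]+1* V10[##./##./##./...]+1 V12[##./.##/.##/...]+1 V20[##./.#./##./#..]+1 V22[##./.#./.##/..#]+1
p2 H@[###/.##/.#./...]: H30[###/.##/.#./##.]-1* H31[###/.##/.#./.##]-1
p3 V@[###/.##/.#./##.]: V10[###/###/##./##.]+1* V22[###/.##/.##/###]+1
p4 H@[###/###/##./##.] terminal -1; root [##./.#./.#./...] d6

value(##./.#./.#./..., V) = +1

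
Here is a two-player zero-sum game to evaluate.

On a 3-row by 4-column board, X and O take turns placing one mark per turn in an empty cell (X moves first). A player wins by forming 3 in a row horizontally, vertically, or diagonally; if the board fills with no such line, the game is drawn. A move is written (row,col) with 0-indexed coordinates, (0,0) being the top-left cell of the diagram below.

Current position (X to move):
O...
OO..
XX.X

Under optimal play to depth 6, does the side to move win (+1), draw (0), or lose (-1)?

value(O.../OO../XX.X, X) = +1

p1 X@[O.../OO../XX.X]: (0,1)[OX../OO../XX.X]-1 (0,2)[O.X./OO../XX.X]-1 (0,3)[O..X/OO../XX.X]-1 (1,2)[O.../OOX./XX.X]-1 (1,3)[O.../OO.X/XX.X]-1 (2,2)[O.../OO../XXXX]+1*
p2 O@[O.../OO../XXXX] terminal -1; root [O.../OO../XX.X] d6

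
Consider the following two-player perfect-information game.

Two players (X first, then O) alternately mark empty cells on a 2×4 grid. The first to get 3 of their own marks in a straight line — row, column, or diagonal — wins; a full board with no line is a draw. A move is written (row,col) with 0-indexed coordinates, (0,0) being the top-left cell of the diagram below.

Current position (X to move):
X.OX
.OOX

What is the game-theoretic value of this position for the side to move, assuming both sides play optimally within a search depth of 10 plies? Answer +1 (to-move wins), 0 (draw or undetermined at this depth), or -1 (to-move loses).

p1 X@[X.OX/.OOX]: (0,1)[XXOX/.OOX]-1 (1,0)[X.OX/XOOX]+0*
p2 O@[X.OX/XOOX]: (0,1)[XOOX/XOOX]+0*
p3 X@[XOOX/XOOX] terminal +0; root [X.OX/.OOX] d10

value(X.OX/.OOX, X) = 0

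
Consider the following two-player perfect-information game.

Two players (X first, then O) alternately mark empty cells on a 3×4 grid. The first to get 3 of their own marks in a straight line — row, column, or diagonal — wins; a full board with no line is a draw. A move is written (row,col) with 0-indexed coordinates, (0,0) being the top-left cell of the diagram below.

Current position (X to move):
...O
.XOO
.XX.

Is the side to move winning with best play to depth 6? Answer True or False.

X winning at [...O/.XOO/.XX.]: True

p1 X@[...O/.XOO/.XX.]: (0,0)[X..O/.XOO/.XX.]+1* (0,1)[.X.O/.XOO/.XX.]+1 (0,2)[..XO/.XOO/.XX.]-1 (1,0)[...O/XXOO/.XX.]-1 (2,0)[...O/.XOO/XXX.]+1 (2,3)[...O/.XOO/.XXX]+1
p2 O@[X..O/.XOO/.XX.] terminal -1; root [...O/.XOO/.XX.] d6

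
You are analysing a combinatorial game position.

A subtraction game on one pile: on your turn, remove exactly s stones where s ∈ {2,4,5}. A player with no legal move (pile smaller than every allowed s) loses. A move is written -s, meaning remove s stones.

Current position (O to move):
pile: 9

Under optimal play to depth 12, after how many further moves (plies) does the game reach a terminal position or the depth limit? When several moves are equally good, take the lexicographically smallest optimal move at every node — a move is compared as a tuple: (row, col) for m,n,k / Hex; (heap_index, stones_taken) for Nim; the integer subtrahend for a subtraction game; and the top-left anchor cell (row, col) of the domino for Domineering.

ply 1, O at 9 | -2=+1→7*; -4=-1→5; -5=-1→4
ply 2, X at 7 | -2=-1→5*; -4=-1→3; -5=-1→2
ply 3, O at 5 | -2=-1→3; -4=+1→1*; -5=+1→0
ply 4: 1 is terminal -1 (X); from 9 depth 12

PV length from [9]: 3 plies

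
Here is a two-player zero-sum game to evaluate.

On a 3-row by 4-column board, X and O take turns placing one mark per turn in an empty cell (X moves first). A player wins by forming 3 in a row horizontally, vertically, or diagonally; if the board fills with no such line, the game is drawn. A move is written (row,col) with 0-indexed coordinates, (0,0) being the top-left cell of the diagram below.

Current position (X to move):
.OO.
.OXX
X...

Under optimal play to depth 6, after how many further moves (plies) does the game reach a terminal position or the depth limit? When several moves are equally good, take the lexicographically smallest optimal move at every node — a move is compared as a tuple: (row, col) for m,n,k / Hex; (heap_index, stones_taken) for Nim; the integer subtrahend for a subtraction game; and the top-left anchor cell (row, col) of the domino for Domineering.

PV length from [.OO./.OXX/X...]: 2 plies

p1 X@[.OO./.OXX/X...]: (0,0)[XOO./.OXX/X...]-1* (0,3)[.OOX/.OXX/X...]-1 (1,0)[.OO./XOXX/X...]-1 (2,1)[.OO./.OXX/XX..]-1 (2,2)[.OO./.OXX/X.X.]-1 (2,3)[.OO./.OXX/X..X]-1
p2 O@[XOO./.OXX/X...]: (0,3)[XOOO/.OXX/X...]+1* (1,0)[XOO./OOXX/X...]+1 (2,1)[XOO./.OXX/XO..]+1 (2,2)[XOO./.OXX/X.O.]-1 (2,3)[XOO./.OXX/X..O]-1
p3 X@[XOOO/.OXX/X...] terminal -1; root [.OO./.OXX/X...] d6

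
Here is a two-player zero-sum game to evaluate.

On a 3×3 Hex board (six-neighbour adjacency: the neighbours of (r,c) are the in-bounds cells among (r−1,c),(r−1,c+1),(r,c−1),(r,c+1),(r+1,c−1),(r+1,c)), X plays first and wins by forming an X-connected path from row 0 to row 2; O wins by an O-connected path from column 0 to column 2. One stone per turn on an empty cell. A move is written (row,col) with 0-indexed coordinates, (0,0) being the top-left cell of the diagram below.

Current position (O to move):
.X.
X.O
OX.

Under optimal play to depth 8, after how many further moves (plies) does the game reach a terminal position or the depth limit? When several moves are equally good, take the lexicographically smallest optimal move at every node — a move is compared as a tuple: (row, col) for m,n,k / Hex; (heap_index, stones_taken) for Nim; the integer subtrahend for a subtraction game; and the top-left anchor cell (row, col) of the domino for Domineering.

PV length from [.X./X.O/OX.]: 1 ply

[.X./X.O/OX.] O move#1: (0,0):-1/OX./X.O/OX., (0,2):-1/.XO/X.O/OX., (1,1):+1/.X./XOO/OX.*, (2,2):-1/.X./X.O/OXO
[.X./XOO/OX.] end (terminal -1, X#2); searched .X./X.O/OX. to 8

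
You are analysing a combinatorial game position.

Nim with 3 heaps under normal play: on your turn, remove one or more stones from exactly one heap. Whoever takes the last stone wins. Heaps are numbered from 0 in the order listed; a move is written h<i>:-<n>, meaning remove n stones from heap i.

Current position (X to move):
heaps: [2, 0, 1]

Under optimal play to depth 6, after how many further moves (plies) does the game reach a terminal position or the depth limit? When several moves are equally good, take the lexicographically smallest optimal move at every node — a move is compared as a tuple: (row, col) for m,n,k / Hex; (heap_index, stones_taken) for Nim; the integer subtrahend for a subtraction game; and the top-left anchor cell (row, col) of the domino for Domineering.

PV length from [(2,0,1)]: 3 plies

p1 X@[(2,0,1)]: h0:-1[(1,0,1)]+1* h0:-2[(0,0,1)]-1 h2:-1[(2,0,0)]-1
p2 O@[(1,0,1)]: h0:-1[(0,0,1)]-1* h2:-1[(1,0,0)]-1
p3 X@[(0,0,1)]: h2:-1[(0,0,0)]+1*
p4 O@[(0,0,0)] terminal -1; root [(2,0,1)] d6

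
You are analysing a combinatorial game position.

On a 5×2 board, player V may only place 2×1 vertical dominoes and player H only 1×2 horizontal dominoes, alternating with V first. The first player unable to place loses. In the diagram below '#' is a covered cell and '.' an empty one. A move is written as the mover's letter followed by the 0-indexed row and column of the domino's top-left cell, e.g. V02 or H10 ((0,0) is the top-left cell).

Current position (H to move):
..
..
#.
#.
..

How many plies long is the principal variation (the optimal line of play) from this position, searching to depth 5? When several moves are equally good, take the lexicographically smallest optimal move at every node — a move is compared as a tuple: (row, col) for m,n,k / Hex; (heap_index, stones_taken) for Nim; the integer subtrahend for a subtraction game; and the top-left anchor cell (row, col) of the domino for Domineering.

PV length from [../../#./#./..]: 3 plies

ply 1, H at ../../#./#./.. | H00=+1→##/../#./#./..*; H10=+1→../##/#./#./..; H40=-1→../../#./#./##
ply 2, V at ##/../#./#./.. | V11=-1→##/.#/##/#./..*; V21=-1→##/../##/##/..; V31=-1→##/../#./##/.#
ply 3, H at ##/.#/##/#./.. | H40=+1→##/.#/##/#./##*
ply 4: ##/.#/##/#./## is terminal -1 (V); from ../../#./#./.. depth 5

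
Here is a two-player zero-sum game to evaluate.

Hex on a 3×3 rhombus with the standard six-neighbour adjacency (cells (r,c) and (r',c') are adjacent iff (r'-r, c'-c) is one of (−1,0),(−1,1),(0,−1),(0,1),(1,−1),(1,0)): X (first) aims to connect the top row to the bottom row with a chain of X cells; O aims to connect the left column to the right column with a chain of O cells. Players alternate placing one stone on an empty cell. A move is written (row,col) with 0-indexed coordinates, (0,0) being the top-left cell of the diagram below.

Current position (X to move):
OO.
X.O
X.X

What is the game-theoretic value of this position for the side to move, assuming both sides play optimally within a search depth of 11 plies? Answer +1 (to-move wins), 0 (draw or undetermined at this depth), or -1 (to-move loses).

value(OO./X.O/X.X, X) = -1

[OO./X.O/X.X] X move#1: (0,2):-1/OOX/X.O/X.X*, (1,1):-1/OO./XXO/X.X, (2,1):-1/OO./X.O/XXX
[OOX/X.O/X.X] O move#2: (1,1):+1/OOX/XOO/X.X*, (2,1):-1/OOX/X.O/XOX
[OOX/XOO/X.X] end (terminal -1, X#3); searched OO./X.O/X.X to 11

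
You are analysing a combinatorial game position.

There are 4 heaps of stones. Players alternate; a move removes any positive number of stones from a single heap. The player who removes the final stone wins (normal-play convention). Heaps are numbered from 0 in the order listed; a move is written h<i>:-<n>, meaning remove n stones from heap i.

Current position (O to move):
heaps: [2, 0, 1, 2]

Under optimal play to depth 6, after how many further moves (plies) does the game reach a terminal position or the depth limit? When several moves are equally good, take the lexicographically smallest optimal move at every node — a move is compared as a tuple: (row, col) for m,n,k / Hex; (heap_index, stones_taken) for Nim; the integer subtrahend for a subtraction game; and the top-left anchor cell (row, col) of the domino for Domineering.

PV length from [(2,0,1,2)]: 5 plies

p1 O@[(2,0,1,2)]: h0:-1[(1,0,1,2)]-1 h0:-2[(0,0,1,2)]-1 h2:-1[(2,0,0,2)]+1* h3:-1[(2,0,1,1)]-1 h3:-2[(2,0,1,0)]-1
p2 X@[(2,0,0,2)]: h0:-1[(1,0,0,2)]-1* h0:-2[(0,0,0,2)]-1 h3:-1[(2,0,0,1)]-1 h3:-2[(2,0,0,0)]-1
p3 O@[(1,0,0,2)]: h0:-1[(0,0,0,2)]-1 h3:-1[(1,0,0,1)]+1* h3:-2[(1,0,0,0)]-1
p4 X@[(1,0,0,1)]: h0:-1[(0,0,0,1)]-1* h3:-1[(1,0,0,0)]-1
p5 O@[(0,0,0,1)]: h3:-1[(0,0,0,0)]+1*
p6 X@[(0,0,0,0)] terminal -1; root [(2,0,1,2)] d6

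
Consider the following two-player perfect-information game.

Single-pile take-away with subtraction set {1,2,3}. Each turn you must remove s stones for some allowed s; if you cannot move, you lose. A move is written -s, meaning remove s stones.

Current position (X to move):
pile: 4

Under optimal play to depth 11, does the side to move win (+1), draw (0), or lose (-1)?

ply 1, X at 4 | -1=-1→3*; -2=-1→2; -3=-1→1
ply 2, O at 3 | -1=-1→2; -2=-1→1; -3=+1→0*
ply 3: 0 is terminal -1 (X); from 4 depth 11

value(4, X) = -1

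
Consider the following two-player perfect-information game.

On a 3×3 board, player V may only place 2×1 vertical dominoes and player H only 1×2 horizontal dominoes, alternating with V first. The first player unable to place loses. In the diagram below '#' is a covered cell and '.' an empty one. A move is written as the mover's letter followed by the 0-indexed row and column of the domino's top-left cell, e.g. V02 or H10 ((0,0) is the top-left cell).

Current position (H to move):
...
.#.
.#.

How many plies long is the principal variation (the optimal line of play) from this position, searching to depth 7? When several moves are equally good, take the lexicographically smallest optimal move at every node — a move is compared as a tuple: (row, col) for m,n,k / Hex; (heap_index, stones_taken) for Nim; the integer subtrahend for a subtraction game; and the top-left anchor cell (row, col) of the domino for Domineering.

PV length from [.../.#./.#.]: 2 plies

[.../.#./.#.] H move#1: H00:-1/##./.#./.#.*, H01:-1/.##/.#./.#.
[##./.#./.#.] V move#2: V02:+1/###/.##/.#.*, V10:+1/##./##./##., V12:+1/##./.##/.##
[###/.##/.#.] end (terminal -1, H#3); searched .../.#./.#. to 7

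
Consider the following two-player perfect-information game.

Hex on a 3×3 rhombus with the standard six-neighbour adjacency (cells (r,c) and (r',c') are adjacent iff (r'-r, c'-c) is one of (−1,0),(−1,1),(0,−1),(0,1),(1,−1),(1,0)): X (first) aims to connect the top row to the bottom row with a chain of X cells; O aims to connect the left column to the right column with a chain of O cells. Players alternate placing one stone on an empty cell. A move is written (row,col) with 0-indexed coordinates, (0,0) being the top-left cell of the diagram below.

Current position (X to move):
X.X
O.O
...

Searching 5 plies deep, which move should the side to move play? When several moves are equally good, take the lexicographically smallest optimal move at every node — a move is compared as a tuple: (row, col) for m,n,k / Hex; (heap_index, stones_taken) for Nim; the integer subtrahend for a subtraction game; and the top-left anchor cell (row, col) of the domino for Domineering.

p1 X@[X.X/O.O/...]: (0,1)[XXX/O.O/...]-1 (1,1)[X.X/OXO/...]+1* (2,0)[X.X/O.O/X..]-1 (2,1)[X.X/O.O/.X.]-1 (2,2)[X.X/O.O/..X]-1
p2 O@[X.X/OXO/...]: (0,1)[XOX/OXO/...]-1* (2,0)[X.X/OXO/O..]-1 (2,1)[X.X/OXO/.O.]-1 (2,2)[X.X/OXO/..O]-1
p3 X@[XOX/OXO/...]: (2,0)[XOX/OXO/X..]+1* (2,1)[XOX/OXO/.X.]+1 (2,2)[XOX/OXO/..X]+1
p4 O@[XOX/OXO/X..] terminal -1; root [X.X/O.O/...] d5

X's best at [X.X/O.O/...]: (1,1)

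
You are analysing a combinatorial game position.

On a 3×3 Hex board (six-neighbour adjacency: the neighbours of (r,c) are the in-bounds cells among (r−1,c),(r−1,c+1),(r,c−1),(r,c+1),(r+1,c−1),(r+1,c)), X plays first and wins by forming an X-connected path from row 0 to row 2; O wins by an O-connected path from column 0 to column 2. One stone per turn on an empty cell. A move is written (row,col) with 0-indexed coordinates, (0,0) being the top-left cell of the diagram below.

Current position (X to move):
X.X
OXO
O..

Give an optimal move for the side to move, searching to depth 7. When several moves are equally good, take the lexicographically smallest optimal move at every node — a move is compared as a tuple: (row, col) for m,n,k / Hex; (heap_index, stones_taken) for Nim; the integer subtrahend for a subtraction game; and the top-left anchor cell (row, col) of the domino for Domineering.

ply 1, X at X.X/OXO/O.. | (0,1)=-1→XXX/OXO/O..; (2,1)=+1→X.X/OXO/OX.*; (2,2)=-1→X.X/OXO/O.X
ply 2: X.X/OXO/OX. is terminal -1 (O); from X.X/OXO/O.. depth 7

X's best at [X.X/OXO/O..]: (2,1)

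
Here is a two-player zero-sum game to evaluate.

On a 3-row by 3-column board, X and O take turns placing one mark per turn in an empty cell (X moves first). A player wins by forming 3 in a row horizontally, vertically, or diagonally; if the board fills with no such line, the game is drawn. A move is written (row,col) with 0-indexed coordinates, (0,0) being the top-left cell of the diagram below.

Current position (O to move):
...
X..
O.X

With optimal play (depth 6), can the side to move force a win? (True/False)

O winning at [.../X../O.X]: False

[.../X../O.X] O move#1: (0,0):-1/O../X../O.X, (0,1):-1/.O./X../O.X, (0,2):-1/..O/X../O.X, (1,1):+0/.../XO./O.X*, (1,2):+0/.../X.O/O.X, (2,1):-1/.../X../OOX
[.../XO./O.X] X move#2: (0,0):-1/X../XO./O.X, (0,1):-1/.X./XO./O.X, (0,2):+0/..X/XO./O.X*, (1,2):-1/.../XOX/O.X, (2,1):-1/.../XO./OXX
[..X/XO./O.X] O move#3: (0,0):-1/O.X/XO./O.X, (0,1):-1/.OX/XO./O.X, (1,2):+0/..X/XOO/O.X*, (2,1):-1/..X/XO./OOX
[..X/XOO/O.X] X move#4: (0,0):+0/X.X/XOO/O.X*, (0,1):+0/.XX/XOO/O.X, (2,1):+0/..X/XOO/OXX
[X.X/XOO/O.X] O move#5: (0,1):+0/XOX/XOO/O.X*, (2,1):-1/X.X/XOO/OOX
[XOX/XOO/O.X] X move#6: (2,1):+0/XOX/XOO/OXX*
[XOX/XOO/OXX] end (terminal +0, O#7); searched .../X../O.X to 6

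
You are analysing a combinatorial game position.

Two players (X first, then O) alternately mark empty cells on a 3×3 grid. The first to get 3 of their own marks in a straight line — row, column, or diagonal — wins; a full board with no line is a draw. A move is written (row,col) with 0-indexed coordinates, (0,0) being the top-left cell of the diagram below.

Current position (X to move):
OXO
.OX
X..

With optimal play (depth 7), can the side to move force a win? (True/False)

X winning at [OXO/.OX/X..]: False

p1 X@[OXO/.OX/X..]: (1,0)[OXO/XOX/X..]-1 (2,1)[OXO/.OX/XX.]-1 (2,2)[OXO/.OX/X.X]+0*
p2 O@[OXO/.OX/X.X]: (1,0)[OXO/OOX/X.X]-1 (2,1)[OXO/.OX/XOX]+0*
p3 X@[OXO/.OX/XOX]: (1,0)[OXO/XOX/XOX]+0*
p4 O@[OXO/XOX/XOX] terminal +0; root [OXO/.OX/X..] d7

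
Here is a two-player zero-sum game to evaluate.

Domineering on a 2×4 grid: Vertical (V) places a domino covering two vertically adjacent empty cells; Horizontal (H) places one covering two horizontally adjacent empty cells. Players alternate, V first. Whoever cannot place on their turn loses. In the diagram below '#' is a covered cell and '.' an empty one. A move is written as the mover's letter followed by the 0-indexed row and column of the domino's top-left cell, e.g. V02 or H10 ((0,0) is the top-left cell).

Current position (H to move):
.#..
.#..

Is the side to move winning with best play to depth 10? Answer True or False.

H winning at [.#../.#..]: True

ply 1, H at .#../.#.. | H02=+1→.###/.#..*; H12=+1→.#../.###
ply 2, V at .###/.#.. | V00=-1→####/##..*
ply 3, H at ####/##.. | H12=+1→####/####*
ply 4: ####/#### is terminal -1 (V); from .#../.#.. depth 10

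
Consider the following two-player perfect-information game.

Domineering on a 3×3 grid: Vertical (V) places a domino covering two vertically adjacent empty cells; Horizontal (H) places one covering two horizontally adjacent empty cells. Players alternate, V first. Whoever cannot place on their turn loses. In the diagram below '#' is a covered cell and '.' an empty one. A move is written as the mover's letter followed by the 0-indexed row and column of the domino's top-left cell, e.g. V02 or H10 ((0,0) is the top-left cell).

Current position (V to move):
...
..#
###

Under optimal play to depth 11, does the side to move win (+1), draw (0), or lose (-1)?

value(.../..#/###, V) = +1

p1 V@[.../..#/###]: V00[#../#.#/###]-1 V01[.#./.##/###]+1*
p2 H@[.#./.##/###] terminal -1; root [.../..#/###] d11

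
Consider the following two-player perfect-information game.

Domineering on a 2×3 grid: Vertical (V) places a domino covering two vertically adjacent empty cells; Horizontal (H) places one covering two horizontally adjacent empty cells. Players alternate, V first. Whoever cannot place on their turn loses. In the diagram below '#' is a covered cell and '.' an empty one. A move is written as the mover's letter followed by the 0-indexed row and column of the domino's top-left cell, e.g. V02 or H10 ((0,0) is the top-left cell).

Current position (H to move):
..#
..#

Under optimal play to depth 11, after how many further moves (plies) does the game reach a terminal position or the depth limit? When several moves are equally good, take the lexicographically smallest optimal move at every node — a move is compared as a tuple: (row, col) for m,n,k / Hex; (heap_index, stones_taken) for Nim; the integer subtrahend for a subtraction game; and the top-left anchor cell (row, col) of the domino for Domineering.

[..#/..#] H move#1: H00:+1/###/..#*, H10:+1/..#/###
[###/..#] end (terminal -1, V#2); searched ..#/..# to 11

PV length from [..#/..#]: 1 ply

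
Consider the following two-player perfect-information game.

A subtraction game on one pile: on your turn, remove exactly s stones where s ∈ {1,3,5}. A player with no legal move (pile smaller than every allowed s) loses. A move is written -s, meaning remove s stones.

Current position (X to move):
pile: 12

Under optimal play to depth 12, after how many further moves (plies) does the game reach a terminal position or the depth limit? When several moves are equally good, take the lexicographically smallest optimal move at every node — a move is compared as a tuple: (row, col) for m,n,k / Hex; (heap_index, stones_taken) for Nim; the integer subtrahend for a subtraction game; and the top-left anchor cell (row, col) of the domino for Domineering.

ply 1, X at 12 | -1=-1→11*; -3=-1→9; -5=-1→7
ply 2, O at 11 | -1=+1→10*; -3=+1→8; -5=+1→6
ply 3, X at 10 | -1=-1→9*; -3=-1→7; -5=-1→5
ply 4, O at 9 | -1=+1→8*; -3=+1→6; -5=+1→4
ply 5, X at 8 | -1=-1→7*; -3=-1→5; -5=-1→3
ply 6, O at 7 | -1=+1→6*; -3=+1→4; -5=+1→2
ply 7, X at 6 | -1=-1→5*; -3=-1→3; -5=-1→1
ply 8, O at 5 | -1=+1→4*; -3=+1→2; -5=+1→0
ply 9, X at 4 | -1=-1→3*; -3=-1→1
ply 10, O at 3 | -1=+1→2*; -3=+1→0
ply 11, X at 2 | -1=-1→1*
ply 12, O at 1 | -1=+1→0*
ply 13: 0 is terminal -1 (X); from 12 depth 12

PV length from [12]: 12 plies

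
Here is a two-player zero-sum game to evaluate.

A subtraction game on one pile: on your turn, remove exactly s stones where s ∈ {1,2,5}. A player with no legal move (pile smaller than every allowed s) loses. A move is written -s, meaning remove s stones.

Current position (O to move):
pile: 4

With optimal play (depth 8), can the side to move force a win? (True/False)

[4] O move#1: -1:+1/3*, -2:-1/2
[3] X move#2: -1:-1/2*, -2:-1/1
[2] O move#3: -1:-1/1, -2:+1/0*
[0] end (terminal -1, X#4); searched 4 to 8

O winning at [4]: True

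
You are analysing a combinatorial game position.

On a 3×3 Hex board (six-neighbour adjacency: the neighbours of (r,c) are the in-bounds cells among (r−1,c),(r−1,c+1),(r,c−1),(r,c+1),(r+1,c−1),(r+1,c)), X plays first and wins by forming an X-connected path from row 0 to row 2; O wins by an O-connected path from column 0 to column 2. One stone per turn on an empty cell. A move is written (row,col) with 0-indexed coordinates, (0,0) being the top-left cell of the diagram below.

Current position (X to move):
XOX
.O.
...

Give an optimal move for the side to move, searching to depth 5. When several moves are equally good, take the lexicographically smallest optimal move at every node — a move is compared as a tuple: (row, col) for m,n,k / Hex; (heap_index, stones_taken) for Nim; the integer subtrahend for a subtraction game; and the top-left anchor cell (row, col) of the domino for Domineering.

X's best at [XOX/.O./...]: (1,0)

p1 X@[XOX/.O./...]: (1,0)[XOX/XO./...]+1* (1,2)[XOX/.OX/...]+1 (2,0)[XOX/.O./X..]+1 (2,1)[XOX/.O./.X.]-1 (2,2)[XOX/.O./..X]-1
p2 O@[XOX/XO./...]: (1,2)[XOX/XOO/...]-1* (2,0)[XOX/XO./O..]-1 (2,1)[XOX/XO./.O.]-1 (2,2)[XOX/XO./..O]-1
p3 X@[XOX/XOO/...]: (2,0)[XOX/XOO/X..]+1* (2,1)[XOX/XOO/.X.]-1 (2,2)[XOX/XOO/..X]-1
p4 O@[XOX/XOO/X..] terminal -1; root [XOX/.O./...] d5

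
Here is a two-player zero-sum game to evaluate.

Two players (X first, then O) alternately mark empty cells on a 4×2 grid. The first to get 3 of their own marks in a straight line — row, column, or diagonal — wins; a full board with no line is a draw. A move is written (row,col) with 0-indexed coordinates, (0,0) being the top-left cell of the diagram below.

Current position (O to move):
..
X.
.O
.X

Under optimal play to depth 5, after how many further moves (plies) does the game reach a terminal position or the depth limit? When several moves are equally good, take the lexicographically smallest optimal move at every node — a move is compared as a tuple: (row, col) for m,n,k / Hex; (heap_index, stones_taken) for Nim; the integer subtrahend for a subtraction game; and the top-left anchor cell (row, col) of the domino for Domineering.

PV length from [../X./.O/.X]: 5 plies

p1 O@[../X./.O/.X]: (0,0)[O./X./.O/.X]+0* (0,1)[.O/X./.O/.X]+0 (1,1)[../XO/.O/.X]+0 (2,0)[../X./OO/.X]+0 (3,0)[../X./.O/OX]+0
p2 X@[O./X./.O/.X]: (0,1)[OX/X./.O/.X]+0* (1,1)[O./XX/.O/.X]+0 (2,0)[O./X./XO/.X]+0 (3,0)[O./X./.O/XX]+0
p3 O@[OX/X./.O/.X]: (1,1)[OX/XO/.O/.X]+0* (2,0)[OX/X./OO/.X]+0 (3,0)[OX/X./.O/OX]+0
p4 X@[OX/XO/.O/.X]: (2,0)[OX/XO/XO/.X]+0* (3,0)[OX/XO/.O/XX]+0
p5 O@[OX/XO/XO/.X]: (3,0)[OX/XO/XO/OX]+0*
p6 X@[OX/XO/XO/OX] terminal +0; root [../X./.O/.X] d5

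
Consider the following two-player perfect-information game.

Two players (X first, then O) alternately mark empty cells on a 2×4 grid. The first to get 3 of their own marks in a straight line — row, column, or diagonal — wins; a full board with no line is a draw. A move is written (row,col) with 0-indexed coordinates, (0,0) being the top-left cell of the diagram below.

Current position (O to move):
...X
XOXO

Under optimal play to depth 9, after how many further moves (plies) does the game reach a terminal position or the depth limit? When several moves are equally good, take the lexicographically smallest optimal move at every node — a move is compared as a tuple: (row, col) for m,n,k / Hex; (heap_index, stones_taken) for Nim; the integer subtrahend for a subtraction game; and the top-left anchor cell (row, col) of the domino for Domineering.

ply 1, O at ...X/XOXO | (0,0)=+0→O..X/XOXO*; (0,1)=+0→.O.X/XOXO; (0,2)=+0→..OX/XOXO
ply 2, X at O..X/XOXO | (0,1)=+0→OX.X/XOXO*; (0,2)=+0→O.XX/XOXO
ply 3, O at OX.X/XOXO | (0,2)=+0→OXOX/XOXO*
ply 4: OXOX/XOXO is terminal +0 (X); from ...X/XOXO depth 9

PV length from [...X/XOXO]: 3 plies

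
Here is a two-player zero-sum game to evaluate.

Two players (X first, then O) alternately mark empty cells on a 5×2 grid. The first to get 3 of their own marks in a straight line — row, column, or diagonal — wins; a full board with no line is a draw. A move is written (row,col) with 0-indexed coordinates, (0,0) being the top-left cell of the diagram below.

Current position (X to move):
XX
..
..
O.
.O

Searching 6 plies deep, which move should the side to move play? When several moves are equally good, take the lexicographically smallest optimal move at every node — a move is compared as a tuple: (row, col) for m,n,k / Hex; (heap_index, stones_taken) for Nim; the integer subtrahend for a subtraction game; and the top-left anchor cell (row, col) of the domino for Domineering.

p1 X@[XX/../../O./.O]: (1,0)[XX/X./../O./.O]+0* (1,1)[XX/.X/../O./.O]-1 (2,0)[XX/../X./O./.O]+0 (2,1)[XX/../.X/O./.O]+0 (3,1)[XX/../../OX/.O]-1 (4,0)[XX/../../O./XO]+0
p2 O@[XX/X./../O./.O]: (1,1)[XX/XO/../O./.O]-1 (2,0)[XX/X./O./O./.O]+0* (2,1)[XX/X./.O/O./.O]-1 (3,1)[XX/X./../OO/.O]-1 (4,0)[XX/X./../O./OO]-1
p3 X@[XX/X./O./O./.O]: (1,1)[XX/XX/O./O./.O]-1 (2,1)[XX/X./OX/O./.O]-1 (3,1)[XX/X./O./OX/.O]-1 (4,0)[XX/X./O./O./XO]+0*
p4 O@[XX/X./O./O./XO]: (1,1)[XX/XO/O./O./XO]+0* (2,1)[XX/X./OO/O./XO]+0 (3,1)[XX/X./O./OO/XO]+0
p5 X@[XX/XO/O./O./XO]: (2,1)[XX/XO/OX/O./XO]+0* (3,1)[XX/XO/O./OX/XO]+0
p6 O@[XX/XO/OX/O./XO]: (3,1)[XX/XO/OX/OO/XO]+0*
p7 X@[XX/XO/OX/OO/XO] terminal +0; root [XX/../../O./.O] d6

X's best at [XX/../../O./.O]: (1,0)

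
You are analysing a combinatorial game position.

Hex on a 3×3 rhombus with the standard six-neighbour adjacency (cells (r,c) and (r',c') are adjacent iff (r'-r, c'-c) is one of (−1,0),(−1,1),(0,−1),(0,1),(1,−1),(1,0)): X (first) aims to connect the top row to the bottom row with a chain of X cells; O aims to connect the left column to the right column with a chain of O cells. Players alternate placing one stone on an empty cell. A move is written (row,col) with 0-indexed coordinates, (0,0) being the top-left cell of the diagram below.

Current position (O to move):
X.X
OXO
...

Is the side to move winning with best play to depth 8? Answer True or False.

p1 O@[X.X/OXO/...]: (0,1)[XOX/OXO/...]-1* (2,0)[X.X/OXO/O..]-1 (2,1)[X.X/OXO/.O.]-1 (2,2)[X.X/OXO/..O]-1
p2 X@[XOX/OXO/...]: (2,0)[XOX/OXO/X..]+1* (2,1)[XOX/OXO/.X.]+1 (2,2)[XOX/OXO/..X]+1
p3 O@[XOX/OXO/X..] terminal -1; root [X.X/OXO/...] d8

O winning at [X.X/OXO/...]: False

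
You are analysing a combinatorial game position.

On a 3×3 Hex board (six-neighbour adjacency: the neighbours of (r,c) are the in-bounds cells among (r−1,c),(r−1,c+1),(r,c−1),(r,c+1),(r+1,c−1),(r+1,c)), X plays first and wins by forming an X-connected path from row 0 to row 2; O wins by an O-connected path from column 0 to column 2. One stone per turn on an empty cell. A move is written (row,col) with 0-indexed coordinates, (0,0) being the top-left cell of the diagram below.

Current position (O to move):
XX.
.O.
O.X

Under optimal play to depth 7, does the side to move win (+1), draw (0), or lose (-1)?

value(XX./.O./O.X, O) = +1

ply 1, O at XX./.O./O.X | (0,2)=+1→XXO/.O./O.X*; (1,0)=+1→XX./OO./O.X; (1,2)=+1→XX./.OO/O.X; (2,1)=+1→XX./.O./OOX
ply 2: XXO/.O./O.X is terminal -1 (X); from XX./.O./O.X depth 7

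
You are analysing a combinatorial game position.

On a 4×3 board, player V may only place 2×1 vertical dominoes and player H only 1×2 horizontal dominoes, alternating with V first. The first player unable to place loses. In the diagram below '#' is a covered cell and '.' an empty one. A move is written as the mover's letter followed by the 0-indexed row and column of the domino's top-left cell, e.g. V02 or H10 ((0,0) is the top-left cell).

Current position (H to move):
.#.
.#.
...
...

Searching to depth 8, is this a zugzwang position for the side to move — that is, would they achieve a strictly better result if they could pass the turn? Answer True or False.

[.#./.#./.../...] H move#1: H20:-1/.#./.#./##./...*, H21:-1/.#./.#./.##/..., H30:-1/.#./.#./.../##., H31:-1/.#./.#./.../.##
[.#./.#./##./...] V move#2: V00:+1/##./##./##./...*, V02:+1/.##/.##/##./..., V12:+1/.#./.##/###/..., V22:+1/.#./.#./###/..#
[##./##./##./...] H move#3: H30:-1/##./##./##./##.*, H31:-1/##./##./##./.##
[##./##./##./##.] V move#4: V02:+1/###/###/##./##.*, V12:+1/##./###/###/##., V22:+1/##./##./###/###
[###/###/##./##.] end (terminal -1, H#5); searched .#./.#./.../... to 8
pass branch (V moves first from the same position):
  | [.#./.#./.../...] V move#1: V00:+1/##./##./.../...*, V02:+1/.##/.##/.../..., V10:-1/.#./##./#../..., V12:-1/.#./.##/..#/..., V20:+1/.#./.#./#../#.., V21:+1/.#./.#./.#./.#., V22:+1/.#./.#./..#/..#
  | [##./##./.../...] H move#2: H20:-1/##./##./##./...*, H21:-1/##./##./.##/..., H30:-1/##./##./.../##., H31:-1/##./##./.../.##
  | [##./##./##./...] V move#3: V02:-1/###/###/##./..., V12:-1/##./###/###/..., V22:+1/##./##./###/..#*
  | [##./##./###/..#] H move#4: H30:-1/##./##./###/###*
  | [##./##./###/###] V move#5: V02:+1/###/###/###/###*
  | [###/###/###/###] end (terminal -1, H#6); searched .#./.#./.../... to 8
H moving scores -1; H passing scores -1

zugzwang(.#./.#./.../..., H) = False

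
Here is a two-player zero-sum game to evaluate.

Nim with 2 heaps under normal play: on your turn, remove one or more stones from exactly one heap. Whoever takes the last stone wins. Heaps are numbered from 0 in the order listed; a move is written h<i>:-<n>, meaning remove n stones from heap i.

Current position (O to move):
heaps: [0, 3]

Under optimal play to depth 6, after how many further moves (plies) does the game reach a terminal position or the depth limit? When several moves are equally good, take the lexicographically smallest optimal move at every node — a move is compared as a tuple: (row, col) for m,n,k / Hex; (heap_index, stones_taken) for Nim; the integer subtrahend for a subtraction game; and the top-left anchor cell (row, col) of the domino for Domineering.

p1 O@[(0,3)]: h1:-1[(0,2)]-1 h1:-2[(0,1)]-1 h1:-3[(0,0)]+1*
p2 X@[(0,0)] terminal -1; root [(0,3)] d6

PV length from [(0,3)]: 1 ply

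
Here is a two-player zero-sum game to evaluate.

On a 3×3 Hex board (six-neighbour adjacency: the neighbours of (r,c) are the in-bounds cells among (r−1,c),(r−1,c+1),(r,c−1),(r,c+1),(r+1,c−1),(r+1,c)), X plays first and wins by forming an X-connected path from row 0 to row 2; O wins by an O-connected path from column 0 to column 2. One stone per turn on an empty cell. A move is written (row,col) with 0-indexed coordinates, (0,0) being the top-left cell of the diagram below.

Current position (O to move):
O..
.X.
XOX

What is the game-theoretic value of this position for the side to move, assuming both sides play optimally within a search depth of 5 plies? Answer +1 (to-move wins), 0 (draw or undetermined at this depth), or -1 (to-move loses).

p1 O@[O../.X./XOX]: (0,1)[OO./.X./XOX]-1* (0,2)[O.O/.X./XOX]-1 (1,0)[O../OX./XOX]-1 (1,2)[O../.XO/XOX]-1
p2 X@[OO./.X./XOX]: (0,2)[OOX/.X./XOX]+1* (1,0)[OO./XX./XOX]-1 (1,2)[OO./.XX/XOX]-1
p3 O@[OOX/.X./XOX] terminal -1; root [O../.X./XOX] d5

value(O../.X./XOX, O) = -1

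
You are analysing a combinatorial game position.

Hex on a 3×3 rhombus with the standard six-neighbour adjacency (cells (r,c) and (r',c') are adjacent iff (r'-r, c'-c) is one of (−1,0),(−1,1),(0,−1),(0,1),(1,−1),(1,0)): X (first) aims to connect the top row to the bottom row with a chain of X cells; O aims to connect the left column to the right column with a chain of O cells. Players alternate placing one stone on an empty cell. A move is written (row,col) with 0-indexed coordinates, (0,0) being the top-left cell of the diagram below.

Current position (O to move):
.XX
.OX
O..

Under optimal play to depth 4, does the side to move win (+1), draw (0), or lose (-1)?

value(.XX/.OX/O.., O) = -1

[.XX/.OX/O..] O move#1: (0,0):-1/OXX/.OX/O..*, (1,0):-1/.XX/OOX/O.., (2,1):-1/.XX/.OX/OO., (2,2):-1/.XX/.OX/O.O
[OXX/.OX/O..] X move#2: (1,0):+1/OXX/XOX/O..*, (2,1):+1/OXX/.OX/OX., (2,2):+1/OXX/.OX/O.X
[OXX/XOX/O..] O move#3: (2,1):-1/OXX/XOX/OO.*, (2,2):-1/OXX/XOX/O.O
[OXX/XOX/OO.] X move#4: (2,2):+1/OXX/XOX/OOX*
[OXX/XOX/OOX] end (terminal -1, O#5); searched .XX/.OX/O.. to 4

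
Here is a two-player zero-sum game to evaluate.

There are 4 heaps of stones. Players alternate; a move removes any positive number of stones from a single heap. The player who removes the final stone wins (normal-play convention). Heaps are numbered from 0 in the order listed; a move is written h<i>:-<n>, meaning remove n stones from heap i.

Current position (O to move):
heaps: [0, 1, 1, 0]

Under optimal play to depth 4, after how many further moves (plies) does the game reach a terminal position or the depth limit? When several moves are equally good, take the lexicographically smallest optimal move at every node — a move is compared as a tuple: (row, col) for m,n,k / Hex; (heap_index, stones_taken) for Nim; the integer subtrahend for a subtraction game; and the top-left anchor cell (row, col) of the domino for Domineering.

PV length from [(0,1,1,0)]: 2 plies

p1 O@[(0,1,1,0)]: h1:-1[(0,0,1,0)]-1* h2:-1[(0,1,0,0)]-1
p2 X@[(0,0,1,0)]: h2:-1[(0,0,0,0)]+1*
p3 O@[(0,0,0,0)] terminal -1; root [(0,1,1,0)] d4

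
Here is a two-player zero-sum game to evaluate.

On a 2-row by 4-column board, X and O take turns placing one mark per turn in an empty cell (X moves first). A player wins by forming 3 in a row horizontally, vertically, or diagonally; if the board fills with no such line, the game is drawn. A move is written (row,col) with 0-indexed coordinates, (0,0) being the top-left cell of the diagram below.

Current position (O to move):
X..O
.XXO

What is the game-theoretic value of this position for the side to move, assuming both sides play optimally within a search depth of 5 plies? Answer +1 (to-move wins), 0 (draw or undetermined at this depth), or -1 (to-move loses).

ply 1, O at X..O/.XXO | (0,1)=-1→XO.O/.XXO; (0,2)=-1→X.OO/.XXO; (1,0)=+0→X..O/OXXO*
ply 2, X at X..O/OXXO | (0,1)=+0→XX.O/OXXO*; (0,2)=+0→X.XO/OXXO
ply 3, O at XX.O/OXXO | (0,2)=+0→XXOO/OXXO*
ply 4: XXOO/OXXO is terminal +0 (X); from X..O/.XXO depth 5

value(X..O/.XXO, O) = 0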